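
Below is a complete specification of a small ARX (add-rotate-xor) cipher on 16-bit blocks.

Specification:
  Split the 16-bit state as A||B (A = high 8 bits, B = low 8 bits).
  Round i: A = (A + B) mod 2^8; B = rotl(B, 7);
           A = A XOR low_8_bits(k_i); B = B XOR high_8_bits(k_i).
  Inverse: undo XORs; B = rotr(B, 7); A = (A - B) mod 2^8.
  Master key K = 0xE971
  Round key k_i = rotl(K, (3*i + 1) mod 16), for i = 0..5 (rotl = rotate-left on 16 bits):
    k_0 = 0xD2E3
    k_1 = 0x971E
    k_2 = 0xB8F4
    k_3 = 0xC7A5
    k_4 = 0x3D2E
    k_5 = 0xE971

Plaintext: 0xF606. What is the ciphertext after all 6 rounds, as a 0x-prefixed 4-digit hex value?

0xF766

s_0 = plaintext = 0xF606
s_1 = Round(s_0, k_0) = 0x1FD1
s_2 = Round(s_1, k_1) = 0xEE7F
s_3 = Round(s_2, k_2) = 0x9907
s_4 = Round(s_3, k_3) = 0x0544
s_5 = Round(s_4, k_4) = 0x671F
s_6 = Round(s_5, k_5) = 0xF766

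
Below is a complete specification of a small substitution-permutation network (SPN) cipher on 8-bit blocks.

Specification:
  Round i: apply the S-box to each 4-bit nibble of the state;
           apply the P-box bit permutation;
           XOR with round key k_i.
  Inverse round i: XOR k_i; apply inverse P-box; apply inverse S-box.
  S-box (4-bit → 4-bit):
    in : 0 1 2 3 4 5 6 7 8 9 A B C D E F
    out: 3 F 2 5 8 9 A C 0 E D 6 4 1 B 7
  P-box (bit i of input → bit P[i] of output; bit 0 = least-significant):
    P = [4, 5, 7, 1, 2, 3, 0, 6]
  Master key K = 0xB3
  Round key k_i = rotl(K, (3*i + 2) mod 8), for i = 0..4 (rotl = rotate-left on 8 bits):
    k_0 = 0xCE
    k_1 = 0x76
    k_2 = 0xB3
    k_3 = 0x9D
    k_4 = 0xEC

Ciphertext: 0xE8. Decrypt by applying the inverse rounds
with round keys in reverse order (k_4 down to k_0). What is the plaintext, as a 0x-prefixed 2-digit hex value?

0xBF

s_0 = ciphertext = 0xE8
s_1 = InvRound(s_0, k_4) = 0xD8
s_2 = InvRound(s_1, k_3) = 0xA8
s_3 = InvRound(s_2, k_2) = 0xB5
s_4 = InvRound(s_3, k_1) = 0x77
s_5 = InvRound(s_4, k_0) = 0xBF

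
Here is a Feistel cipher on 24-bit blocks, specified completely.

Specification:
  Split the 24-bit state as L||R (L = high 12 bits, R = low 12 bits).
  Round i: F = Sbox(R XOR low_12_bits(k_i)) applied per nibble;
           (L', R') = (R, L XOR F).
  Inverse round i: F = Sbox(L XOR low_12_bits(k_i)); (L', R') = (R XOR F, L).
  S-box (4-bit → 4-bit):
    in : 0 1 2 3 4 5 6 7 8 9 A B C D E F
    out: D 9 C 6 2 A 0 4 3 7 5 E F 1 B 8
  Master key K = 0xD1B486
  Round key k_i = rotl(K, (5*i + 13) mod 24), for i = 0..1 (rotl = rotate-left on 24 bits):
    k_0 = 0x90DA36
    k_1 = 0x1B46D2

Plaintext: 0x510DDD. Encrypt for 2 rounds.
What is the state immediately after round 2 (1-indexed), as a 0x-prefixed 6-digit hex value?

s_0 = plaintext = 0x510DDD
s_1 = Round(s_0, k_0) = 0xDDD1AE
s_2 = Round(s_1, k_1) = 0x1AE992

0x1AE992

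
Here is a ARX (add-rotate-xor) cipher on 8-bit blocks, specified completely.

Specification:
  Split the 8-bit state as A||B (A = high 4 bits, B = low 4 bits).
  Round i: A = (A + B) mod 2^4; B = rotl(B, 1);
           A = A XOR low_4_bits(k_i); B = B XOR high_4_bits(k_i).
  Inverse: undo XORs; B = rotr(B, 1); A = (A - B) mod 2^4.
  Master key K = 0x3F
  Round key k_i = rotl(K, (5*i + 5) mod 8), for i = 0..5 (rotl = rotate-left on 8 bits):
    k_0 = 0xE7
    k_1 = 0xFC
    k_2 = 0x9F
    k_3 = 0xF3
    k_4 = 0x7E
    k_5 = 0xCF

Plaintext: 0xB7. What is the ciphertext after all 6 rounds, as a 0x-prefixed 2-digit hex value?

0xFE

s_0 = plaintext = 0xB7
s_1 = Round(s_0, k_0) = 0x50
s_2 = Round(s_1, k_1) = 0x9F
s_3 = Round(s_2, k_2) = 0x76
s_4 = Round(s_3, k_3) = 0xE3
s_5 = Round(s_4, k_4) = 0xF1
s_6 = Round(s_5, k_5) = 0xFE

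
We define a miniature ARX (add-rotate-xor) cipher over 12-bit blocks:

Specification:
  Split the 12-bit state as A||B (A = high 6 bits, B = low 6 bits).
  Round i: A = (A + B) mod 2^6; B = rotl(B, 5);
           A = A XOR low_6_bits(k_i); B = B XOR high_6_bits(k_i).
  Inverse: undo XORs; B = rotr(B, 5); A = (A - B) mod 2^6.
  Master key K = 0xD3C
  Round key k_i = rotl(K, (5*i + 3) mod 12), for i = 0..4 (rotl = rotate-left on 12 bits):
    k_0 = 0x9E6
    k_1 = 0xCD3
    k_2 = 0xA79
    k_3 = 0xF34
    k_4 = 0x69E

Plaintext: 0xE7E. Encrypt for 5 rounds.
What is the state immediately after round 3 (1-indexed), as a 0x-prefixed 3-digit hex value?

0xC1E

s_0 = plaintext = 0xE7E
s_1 = Round(s_0, k_0) = 0x478
s_2 = Round(s_1, k_1) = 0x6AF
s_3 = Round(s_2, k_2) = 0xC1E
s_4 = Round(s_3, k_3) = 0xEB3
s_5 = Round(s_4, k_4) = 0xCE3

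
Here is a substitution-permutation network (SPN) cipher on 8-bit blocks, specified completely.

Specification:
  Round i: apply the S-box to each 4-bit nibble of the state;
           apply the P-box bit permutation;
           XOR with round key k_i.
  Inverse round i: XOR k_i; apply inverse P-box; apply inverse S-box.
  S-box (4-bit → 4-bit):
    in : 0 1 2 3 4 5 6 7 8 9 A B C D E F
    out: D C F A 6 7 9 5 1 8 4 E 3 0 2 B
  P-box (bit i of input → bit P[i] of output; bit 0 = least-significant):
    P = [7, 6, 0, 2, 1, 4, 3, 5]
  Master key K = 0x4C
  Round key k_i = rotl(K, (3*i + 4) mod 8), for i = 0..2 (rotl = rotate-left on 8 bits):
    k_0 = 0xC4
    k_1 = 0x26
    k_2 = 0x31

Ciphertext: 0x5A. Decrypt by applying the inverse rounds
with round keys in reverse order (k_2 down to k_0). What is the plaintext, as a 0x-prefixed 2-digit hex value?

s_0 = ciphertext = 0x5A
s_1 = InvRound(s_0, k_2) = 0x04
s_2 = InvRound(s_1, k_1) = 0x6D
s_3 = InvRound(s_2, k_0) = 0x17

0x17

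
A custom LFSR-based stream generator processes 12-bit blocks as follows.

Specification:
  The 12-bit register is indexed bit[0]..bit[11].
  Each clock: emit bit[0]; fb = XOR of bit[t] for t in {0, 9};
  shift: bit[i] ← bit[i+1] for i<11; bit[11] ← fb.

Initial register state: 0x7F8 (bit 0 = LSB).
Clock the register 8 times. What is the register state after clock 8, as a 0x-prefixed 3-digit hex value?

0xE37

reg_0 = 0x7F8
clock 1: out=0, reg = 0xBFC
clock 2: out=0, reg = 0xDFE
clock 3: out=0, reg = 0x6FF
clock 4: out=1, reg = 0x37F
clock 5: out=1, reg = 0x1BF
clock 6: out=1, reg = 0x8DF
clock 7: out=1, reg = 0xC6F
clock 8: out=1, reg = 0xE37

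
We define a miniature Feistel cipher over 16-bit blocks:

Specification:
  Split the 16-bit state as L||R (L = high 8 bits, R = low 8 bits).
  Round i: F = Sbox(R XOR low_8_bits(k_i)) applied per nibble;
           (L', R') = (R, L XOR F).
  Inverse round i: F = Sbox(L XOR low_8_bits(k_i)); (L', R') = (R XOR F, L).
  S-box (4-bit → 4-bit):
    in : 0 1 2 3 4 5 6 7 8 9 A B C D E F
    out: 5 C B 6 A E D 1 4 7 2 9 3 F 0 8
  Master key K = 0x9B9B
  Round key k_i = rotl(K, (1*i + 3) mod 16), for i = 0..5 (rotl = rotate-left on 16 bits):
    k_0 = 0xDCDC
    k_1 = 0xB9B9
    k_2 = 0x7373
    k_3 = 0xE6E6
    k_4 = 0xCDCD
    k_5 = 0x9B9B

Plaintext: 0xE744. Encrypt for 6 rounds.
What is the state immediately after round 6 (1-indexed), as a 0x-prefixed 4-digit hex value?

0x36B0

s_0 = plaintext = 0xE744
s_1 = Round(s_0, k_0) = 0x4493
s_2 = Round(s_1, k_1) = 0x93F6
s_3 = Round(s_2, k_2) = 0xF6DD
s_4 = Round(s_3, k_3) = 0xDD9F
s_5 = Round(s_4, k_4) = 0x9F36
s_6 = Round(s_5, k_5) = 0x36B0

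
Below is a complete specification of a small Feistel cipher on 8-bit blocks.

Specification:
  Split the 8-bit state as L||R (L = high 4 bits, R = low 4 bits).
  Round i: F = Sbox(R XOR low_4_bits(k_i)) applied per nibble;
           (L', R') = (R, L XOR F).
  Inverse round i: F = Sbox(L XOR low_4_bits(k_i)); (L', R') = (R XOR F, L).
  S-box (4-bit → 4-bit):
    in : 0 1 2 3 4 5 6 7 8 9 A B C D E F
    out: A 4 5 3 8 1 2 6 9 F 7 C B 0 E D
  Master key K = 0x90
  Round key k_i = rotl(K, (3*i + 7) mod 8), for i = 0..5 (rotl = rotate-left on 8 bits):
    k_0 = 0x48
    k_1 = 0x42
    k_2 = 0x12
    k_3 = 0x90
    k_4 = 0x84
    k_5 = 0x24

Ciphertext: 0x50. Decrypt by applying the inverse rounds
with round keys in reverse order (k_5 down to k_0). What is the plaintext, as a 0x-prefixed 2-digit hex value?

0x2D

s_0 = ciphertext = 0x50
s_1 = InvRound(s_0, k_5) = 0x45
s_2 = InvRound(s_1, k_4) = 0xF4
s_3 = InvRound(s_2, k_3) = 0x9F
s_4 = InvRound(s_3, k_2) = 0x39
s_5 = InvRound(s_4, k_1) = 0xD3
s_6 = InvRound(s_5, k_0) = 0x2D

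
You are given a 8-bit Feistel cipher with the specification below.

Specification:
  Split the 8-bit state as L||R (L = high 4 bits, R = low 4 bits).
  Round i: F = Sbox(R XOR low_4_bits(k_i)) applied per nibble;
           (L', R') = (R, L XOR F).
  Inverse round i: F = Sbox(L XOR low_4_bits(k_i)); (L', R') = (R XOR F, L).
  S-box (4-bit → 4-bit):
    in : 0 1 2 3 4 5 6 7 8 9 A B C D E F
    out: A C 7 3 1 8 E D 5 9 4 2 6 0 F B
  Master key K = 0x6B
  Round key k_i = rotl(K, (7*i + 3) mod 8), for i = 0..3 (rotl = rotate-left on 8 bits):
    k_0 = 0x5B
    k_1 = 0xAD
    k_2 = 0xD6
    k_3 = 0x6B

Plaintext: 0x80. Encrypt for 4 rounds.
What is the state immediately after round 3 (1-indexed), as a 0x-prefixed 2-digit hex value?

s_0 = plaintext = 0x80
s_1 = Round(s_0, k_0) = 0x0A
s_2 = Round(s_1, k_1) = 0xAD
s_3 = Round(s_2, k_2) = 0xD8
s_4 = Round(s_3, k_3) = 0x8E

0xD8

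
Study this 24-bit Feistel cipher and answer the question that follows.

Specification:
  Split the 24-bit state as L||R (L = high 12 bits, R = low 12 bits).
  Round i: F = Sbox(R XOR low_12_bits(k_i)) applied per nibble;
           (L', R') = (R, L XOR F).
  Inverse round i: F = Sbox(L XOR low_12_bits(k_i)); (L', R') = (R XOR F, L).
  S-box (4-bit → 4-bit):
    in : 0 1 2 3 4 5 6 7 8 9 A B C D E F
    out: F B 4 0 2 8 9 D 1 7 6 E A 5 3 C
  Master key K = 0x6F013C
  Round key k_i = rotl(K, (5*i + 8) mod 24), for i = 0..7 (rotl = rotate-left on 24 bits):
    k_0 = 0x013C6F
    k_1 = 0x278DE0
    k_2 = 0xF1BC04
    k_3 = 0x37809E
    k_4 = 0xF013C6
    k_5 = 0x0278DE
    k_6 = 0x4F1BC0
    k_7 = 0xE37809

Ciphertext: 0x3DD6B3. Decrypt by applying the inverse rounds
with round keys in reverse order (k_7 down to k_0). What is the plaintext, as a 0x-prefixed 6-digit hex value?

0x071ADB

s_0 = ciphertext = 0x3DD6B3
s_1 = InvRound(s_0, k_7) = 0x8E13DD
s_2 = InvRound(s_1, k_6) = 0x3968E1
s_3 = InvRound(s_2, k_5) = 0x6C0396
s_4 = InvRound(s_3, k_4) = 0xB6F6C0
s_5 = InvRound(s_4, k_3) = 0x80BB6F
s_6 = InvRound(s_5, k_2) = 0x99380B
s_7 = InvRound(s_6, k_1) = 0xADB993
s_8 = InvRound(s_7, k_0) = 0x071ADB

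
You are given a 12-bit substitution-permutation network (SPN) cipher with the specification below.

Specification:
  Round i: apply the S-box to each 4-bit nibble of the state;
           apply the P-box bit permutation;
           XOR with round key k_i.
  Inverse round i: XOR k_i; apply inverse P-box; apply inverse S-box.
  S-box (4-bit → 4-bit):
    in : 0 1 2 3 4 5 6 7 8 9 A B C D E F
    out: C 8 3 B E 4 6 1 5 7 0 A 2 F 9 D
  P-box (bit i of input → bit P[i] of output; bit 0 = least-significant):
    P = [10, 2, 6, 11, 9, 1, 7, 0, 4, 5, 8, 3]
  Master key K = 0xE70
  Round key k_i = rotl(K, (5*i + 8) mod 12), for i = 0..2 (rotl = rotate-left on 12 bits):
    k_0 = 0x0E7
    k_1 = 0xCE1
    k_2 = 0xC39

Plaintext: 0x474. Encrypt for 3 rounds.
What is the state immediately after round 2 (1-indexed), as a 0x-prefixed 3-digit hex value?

s_0 = plaintext = 0x474
s_1 = Round(s_0, k_0) = 0xB8B
s_2 = Round(s_1, k_1) = 0x64D
s_3 = Round(s_2, k_2) = 0x1DE

0x64D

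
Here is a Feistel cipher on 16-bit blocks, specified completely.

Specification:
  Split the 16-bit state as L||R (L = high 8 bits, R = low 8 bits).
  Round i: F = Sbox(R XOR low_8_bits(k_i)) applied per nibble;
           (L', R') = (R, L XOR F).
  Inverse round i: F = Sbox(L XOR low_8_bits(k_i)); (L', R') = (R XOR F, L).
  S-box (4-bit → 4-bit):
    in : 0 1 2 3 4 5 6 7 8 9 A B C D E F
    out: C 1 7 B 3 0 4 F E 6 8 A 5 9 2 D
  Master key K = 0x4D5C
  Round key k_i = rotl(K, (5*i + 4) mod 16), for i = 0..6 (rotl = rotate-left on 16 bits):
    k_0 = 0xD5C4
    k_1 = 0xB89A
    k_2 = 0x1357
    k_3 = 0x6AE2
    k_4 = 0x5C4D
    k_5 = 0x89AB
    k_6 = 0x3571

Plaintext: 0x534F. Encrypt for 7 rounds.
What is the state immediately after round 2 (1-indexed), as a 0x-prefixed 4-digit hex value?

0xB934

s_0 = plaintext = 0x534F
s_1 = Round(s_0, k_0) = 0x4FB9
s_2 = Round(s_1, k_1) = 0xB934
s_3 = Round(s_2, k_2) = 0x34F2
s_4 = Round(s_3, k_3) = 0xF228
s_5 = Round(s_4, k_4) = 0x28B2
s_6 = Round(s_5, k_5) = 0xB23E
s_7 = Round(s_6, k_6) = 0x3E8F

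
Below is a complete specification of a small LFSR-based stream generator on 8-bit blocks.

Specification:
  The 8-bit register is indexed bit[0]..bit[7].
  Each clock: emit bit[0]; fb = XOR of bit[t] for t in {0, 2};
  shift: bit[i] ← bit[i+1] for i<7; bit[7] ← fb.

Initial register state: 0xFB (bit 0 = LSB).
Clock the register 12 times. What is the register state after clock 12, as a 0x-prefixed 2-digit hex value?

0x48

reg_0 = 0xFB
clock 1: out=1, reg = 0xFD
clock 2: out=1, reg = 0x7E
clock 3: out=0, reg = 0xBF
clock 4: out=1, reg = 0x5F
clock 5: out=1, reg = 0x2F
clock 6: out=1, reg = 0x17
clock 7: out=1, reg = 0x0B
clock 8: out=1, reg = 0x85
clock 9: out=1, reg = 0x42
clock 10: out=0, reg = 0x21
clock 11: out=1, reg = 0x90
clock 12: out=0, reg = 0x48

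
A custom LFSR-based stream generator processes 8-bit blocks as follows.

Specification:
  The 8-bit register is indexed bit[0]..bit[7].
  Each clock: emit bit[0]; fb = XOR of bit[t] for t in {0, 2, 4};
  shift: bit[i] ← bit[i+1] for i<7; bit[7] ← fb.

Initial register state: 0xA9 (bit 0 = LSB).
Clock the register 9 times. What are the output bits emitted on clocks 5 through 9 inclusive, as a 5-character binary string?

reg_0 = 0xA9
clock 1: out=1, reg = 0xD4
clock 2: out=0, reg = 0x6A
clock 3: out=0, reg = 0x35
clock 4: out=1, reg = 0x9A
clock 5: out=0, reg = 0xCD
clock 6: out=1, reg = 0x66
clock 7: out=0, reg = 0xB3
clock 8: out=1, reg = 0x59
clock 9: out=1, reg = 0x2C

01011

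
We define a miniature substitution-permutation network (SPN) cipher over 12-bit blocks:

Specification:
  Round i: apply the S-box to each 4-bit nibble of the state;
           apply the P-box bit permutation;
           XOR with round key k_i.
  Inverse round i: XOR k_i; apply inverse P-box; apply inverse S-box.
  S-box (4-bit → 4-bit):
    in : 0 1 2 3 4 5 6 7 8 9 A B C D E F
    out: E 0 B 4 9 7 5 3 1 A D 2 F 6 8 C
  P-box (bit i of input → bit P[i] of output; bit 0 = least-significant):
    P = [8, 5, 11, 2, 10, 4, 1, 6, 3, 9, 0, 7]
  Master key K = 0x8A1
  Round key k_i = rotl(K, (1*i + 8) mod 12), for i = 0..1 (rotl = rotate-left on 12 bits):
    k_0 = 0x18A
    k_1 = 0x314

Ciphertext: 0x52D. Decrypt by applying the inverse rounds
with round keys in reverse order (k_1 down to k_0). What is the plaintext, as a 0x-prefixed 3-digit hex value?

0xF2B

s_0 = ciphertext = 0x52D
s_1 = InvRound(s_0, k_1) = 0x57B
s_2 = InvRound(s_1, k_0) = 0xF2B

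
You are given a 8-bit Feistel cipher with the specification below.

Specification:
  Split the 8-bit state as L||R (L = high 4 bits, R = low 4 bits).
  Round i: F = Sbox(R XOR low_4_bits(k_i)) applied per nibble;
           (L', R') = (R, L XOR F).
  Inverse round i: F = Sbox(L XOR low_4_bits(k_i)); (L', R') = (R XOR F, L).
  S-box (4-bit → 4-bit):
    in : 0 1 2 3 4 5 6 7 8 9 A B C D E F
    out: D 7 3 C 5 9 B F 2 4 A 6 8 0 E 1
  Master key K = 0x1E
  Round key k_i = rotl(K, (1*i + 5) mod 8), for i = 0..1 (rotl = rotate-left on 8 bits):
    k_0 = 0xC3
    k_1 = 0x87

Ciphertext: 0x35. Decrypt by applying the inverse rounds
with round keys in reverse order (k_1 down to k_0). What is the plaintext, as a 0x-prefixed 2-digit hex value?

0xF0

s_0 = ciphertext = 0x35
s_1 = InvRound(s_0, k_1) = 0x03
s_2 = InvRound(s_1, k_0) = 0xF0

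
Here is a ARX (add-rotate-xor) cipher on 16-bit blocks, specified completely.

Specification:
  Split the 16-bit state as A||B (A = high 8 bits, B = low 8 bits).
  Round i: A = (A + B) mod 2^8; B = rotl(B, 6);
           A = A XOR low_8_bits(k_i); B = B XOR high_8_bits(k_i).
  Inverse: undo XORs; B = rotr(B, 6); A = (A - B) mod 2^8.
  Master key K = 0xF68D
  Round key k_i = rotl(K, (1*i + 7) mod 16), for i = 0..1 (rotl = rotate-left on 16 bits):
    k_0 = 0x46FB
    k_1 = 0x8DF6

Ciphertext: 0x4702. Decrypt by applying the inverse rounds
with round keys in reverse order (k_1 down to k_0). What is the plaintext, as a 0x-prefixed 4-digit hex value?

0xA7E1

s_0 = ciphertext = 0x4702
s_1 = InvRound(s_0, k_1) = 0x733E
s_2 = InvRound(s_1, k_0) = 0xA7E1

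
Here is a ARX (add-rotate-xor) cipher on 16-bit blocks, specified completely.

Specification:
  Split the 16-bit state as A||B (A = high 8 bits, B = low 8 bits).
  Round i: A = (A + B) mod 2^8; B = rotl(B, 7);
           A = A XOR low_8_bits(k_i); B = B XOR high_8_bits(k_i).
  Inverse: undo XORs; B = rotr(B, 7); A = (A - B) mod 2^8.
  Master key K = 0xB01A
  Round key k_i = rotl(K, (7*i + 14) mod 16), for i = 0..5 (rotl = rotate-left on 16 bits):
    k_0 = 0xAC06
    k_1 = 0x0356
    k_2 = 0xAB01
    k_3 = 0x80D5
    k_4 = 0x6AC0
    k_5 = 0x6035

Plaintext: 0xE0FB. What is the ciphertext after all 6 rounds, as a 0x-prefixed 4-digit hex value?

0x9CBA

s_0 = plaintext = 0xE0FB
s_1 = Round(s_0, k_0) = 0xDD51
s_2 = Round(s_1, k_1) = 0x78AB
s_3 = Round(s_2, k_2) = 0x227E
s_4 = Round(s_3, k_3) = 0x75BF
s_5 = Round(s_4, k_4) = 0xF4B5
s_6 = Round(s_5, k_5) = 0x9CBA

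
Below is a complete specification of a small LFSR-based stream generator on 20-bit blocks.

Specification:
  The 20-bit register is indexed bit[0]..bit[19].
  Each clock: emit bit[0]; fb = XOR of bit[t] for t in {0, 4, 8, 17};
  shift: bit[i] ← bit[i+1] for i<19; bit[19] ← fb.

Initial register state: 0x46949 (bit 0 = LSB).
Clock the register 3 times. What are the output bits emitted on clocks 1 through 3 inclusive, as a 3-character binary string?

100

reg_0 = 0x46949
clock 1: out=1, reg = 0x234A4
clock 2: out=0, reg = 0x91A52
clock 3: out=0, reg = 0xC8D29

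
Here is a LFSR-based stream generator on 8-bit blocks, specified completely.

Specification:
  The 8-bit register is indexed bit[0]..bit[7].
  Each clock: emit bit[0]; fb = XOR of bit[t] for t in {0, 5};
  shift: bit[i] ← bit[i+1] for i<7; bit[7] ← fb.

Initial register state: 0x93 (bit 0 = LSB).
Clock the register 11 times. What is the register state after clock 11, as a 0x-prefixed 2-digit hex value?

reg_0 = 0x93
clock 1: out=1, reg = 0xC9
clock 2: out=1, reg = 0xE4
clock 3: out=0, reg = 0xF2
clock 4: out=0, reg = 0xF9
clock 5: out=1, reg = 0x7C
clock 6: out=0, reg = 0xBE
clock 7: out=0, reg = 0xDF
clock 8: out=1, reg = 0xEF
clock 9: out=1, reg = 0x77
clock 10: out=1, reg = 0x3B
clock 11: out=1, reg = 0x1D

0x1D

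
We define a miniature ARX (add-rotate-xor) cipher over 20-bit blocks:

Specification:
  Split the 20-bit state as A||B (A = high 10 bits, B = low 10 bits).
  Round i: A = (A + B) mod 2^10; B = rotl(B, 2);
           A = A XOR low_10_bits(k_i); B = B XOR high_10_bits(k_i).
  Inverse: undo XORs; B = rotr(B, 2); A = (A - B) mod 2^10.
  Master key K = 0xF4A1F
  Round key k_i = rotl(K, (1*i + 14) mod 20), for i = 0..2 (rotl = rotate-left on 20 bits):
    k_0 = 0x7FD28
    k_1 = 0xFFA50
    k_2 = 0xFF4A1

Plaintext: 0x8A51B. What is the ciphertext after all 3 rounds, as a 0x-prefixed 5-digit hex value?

0xF1120

s_0 = plaintext = 0x8A51B
s_1 = Round(s_0, k_0) = 0x9B192
s_2 = Round(s_1, k_1) = 0x6B9B7
s_3 = Round(s_2, k_2) = 0xF1120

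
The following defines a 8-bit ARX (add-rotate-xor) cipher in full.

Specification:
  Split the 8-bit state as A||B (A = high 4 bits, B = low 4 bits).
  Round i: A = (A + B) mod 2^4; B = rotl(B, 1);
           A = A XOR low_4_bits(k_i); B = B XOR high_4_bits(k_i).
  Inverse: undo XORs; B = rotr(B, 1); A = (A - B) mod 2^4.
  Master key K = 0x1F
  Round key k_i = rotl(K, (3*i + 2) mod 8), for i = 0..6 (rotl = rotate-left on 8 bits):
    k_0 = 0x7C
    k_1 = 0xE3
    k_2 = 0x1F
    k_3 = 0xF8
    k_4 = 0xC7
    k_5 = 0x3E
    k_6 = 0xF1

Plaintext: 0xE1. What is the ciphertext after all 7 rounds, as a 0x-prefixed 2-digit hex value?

s_0 = plaintext = 0xE1
s_1 = Round(s_0, k_0) = 0x35
s_2 = Round(s_1, k_1) = 0xB4
s_3 = Round(s_2, k_2) = 0x09
s_4 = Round(s_3, k_3) = 0x1C
s_5 = Round(s_4, k_4) = 0xA5
s_6 = Round(s_5, k_5) = 0x19
s_7 = Round(s_6, k_6) = 0xBC

0xBC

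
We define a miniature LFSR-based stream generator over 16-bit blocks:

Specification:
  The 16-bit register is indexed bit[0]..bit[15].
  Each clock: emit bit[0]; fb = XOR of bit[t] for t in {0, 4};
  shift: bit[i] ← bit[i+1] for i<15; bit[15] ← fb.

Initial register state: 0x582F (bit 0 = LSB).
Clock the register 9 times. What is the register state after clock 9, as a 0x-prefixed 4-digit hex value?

reg_0 = 0x582F
clock 1: out=1, reg = 0xAC17
clock 2: out=1, reg = 0x560B
clock 3: out=1, reg = 0xAB05
clock 4: out=1, reg = 0xD582
clock 5: out=0, reg = 0x6AC1
clock 6: out=1, reg = 0xB560
clock 7: out=0, reg = 0x5AB0
clock 8: out=0, reg = 0xAD58
clock 9: out=0, reg = 0xD6AC

0xD6AC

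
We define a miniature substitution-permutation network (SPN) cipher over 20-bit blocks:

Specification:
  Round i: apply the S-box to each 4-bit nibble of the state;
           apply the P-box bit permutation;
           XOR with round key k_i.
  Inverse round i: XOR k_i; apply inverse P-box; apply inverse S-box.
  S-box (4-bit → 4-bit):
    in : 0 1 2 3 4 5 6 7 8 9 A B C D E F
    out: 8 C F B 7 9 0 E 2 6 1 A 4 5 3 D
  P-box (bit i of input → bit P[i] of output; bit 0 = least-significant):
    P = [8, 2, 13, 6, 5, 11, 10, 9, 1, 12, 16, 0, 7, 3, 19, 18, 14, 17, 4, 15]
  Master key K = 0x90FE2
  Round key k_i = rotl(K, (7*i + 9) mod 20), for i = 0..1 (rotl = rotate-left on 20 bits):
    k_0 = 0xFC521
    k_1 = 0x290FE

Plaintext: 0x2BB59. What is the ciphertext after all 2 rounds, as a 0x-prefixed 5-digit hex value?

s_0 = plaintext = 0x2BB59
s_1 = Round(s_0, k_0) = 0x9371C
s_2 = Round(s_1, k_1) = 0x5A667

0x5A667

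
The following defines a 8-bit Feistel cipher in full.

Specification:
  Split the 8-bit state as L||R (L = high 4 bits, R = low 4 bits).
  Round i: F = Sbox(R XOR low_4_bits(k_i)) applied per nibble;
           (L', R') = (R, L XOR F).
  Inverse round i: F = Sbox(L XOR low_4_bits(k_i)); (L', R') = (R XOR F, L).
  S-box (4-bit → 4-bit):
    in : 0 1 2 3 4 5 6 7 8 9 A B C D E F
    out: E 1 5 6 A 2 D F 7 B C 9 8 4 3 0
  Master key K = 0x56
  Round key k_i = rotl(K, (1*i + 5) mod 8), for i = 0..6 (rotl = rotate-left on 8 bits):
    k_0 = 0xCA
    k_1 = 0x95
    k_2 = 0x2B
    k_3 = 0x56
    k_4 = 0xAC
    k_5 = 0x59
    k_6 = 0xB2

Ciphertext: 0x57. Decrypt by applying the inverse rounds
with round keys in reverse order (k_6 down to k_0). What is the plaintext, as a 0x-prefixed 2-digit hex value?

0xC1

s_0 = ciphertext = 0x57
s_1 = InvRound(s_0, k_6) = 0x85
s_2 = InvRound(s_1, k_5) = 0x48
s_3 = InvRound(s_2, k_4) = 0xF4
s_4 = InvRound(s_3, k_3) = 0xFF
s_5 = InvRound(s_4, k_2) = 0x5F
s_6 = InvRound(s_5, k_1) = 0x15
s_7 = InvRound(s_6, k_0) = 0xC1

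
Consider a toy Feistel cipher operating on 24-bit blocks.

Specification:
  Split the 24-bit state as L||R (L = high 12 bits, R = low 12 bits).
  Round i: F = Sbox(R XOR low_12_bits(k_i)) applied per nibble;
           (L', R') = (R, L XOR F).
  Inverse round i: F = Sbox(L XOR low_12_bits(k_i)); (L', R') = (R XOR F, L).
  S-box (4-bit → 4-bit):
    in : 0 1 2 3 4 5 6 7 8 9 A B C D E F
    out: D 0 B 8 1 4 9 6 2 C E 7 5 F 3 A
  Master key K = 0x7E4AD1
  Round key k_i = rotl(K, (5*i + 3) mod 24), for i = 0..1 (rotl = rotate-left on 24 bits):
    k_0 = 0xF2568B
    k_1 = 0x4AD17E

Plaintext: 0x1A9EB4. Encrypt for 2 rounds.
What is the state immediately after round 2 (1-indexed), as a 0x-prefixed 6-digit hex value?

s_0 = plaintext = 0x1A9EB4
s_1 = Round(s_0, k_0) = 0xEB4323
s_2 = Round(s_1, k_1) = 0x3235FB

0x3235FB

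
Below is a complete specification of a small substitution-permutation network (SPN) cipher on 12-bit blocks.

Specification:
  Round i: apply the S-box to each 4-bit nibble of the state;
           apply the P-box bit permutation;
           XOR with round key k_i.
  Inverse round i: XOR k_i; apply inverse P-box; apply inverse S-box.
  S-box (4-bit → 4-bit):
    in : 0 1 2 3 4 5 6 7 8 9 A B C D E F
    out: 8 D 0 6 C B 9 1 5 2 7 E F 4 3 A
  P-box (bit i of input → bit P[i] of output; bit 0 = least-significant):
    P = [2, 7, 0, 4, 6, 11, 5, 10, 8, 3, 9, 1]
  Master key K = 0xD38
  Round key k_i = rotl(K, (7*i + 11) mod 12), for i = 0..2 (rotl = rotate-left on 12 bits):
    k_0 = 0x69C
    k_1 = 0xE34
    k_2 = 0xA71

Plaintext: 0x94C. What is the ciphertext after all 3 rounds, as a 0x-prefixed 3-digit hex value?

0xB6C

s_0 = plaintext = 0x94C
s_1 = Round(s_0, k_0) = 0x221
s_2 = Round(s_1, k_1) = 0xE21
s_3 = Round(s_2, k_2) = 0xB6C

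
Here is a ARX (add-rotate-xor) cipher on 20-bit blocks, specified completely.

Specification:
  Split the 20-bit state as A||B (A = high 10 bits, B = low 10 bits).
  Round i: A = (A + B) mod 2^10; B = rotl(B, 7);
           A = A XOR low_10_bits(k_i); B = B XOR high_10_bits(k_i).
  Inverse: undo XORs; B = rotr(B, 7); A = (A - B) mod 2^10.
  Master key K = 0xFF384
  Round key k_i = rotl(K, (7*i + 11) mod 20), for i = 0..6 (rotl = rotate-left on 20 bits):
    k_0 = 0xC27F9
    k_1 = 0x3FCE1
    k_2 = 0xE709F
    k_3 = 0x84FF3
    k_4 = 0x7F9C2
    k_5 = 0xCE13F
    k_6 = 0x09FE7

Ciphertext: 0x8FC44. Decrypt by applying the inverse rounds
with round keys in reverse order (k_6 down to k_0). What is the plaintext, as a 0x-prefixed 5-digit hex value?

0x835C6

s_0 = ciphertext = 0x8FC44
s_1 = InvRound(s_0, k_6) = 0xB0318
s_2 = InvRound(s_1, k_5) = 0xBFD00
s_3 = InvRound(s_2, k_4) = 0xD33F1
s_4 = InvRound(s_3, k_3) = 0x6B313
s_5 = InvRound(s_4, k_2) = 0x2E879
s_6 = InvRound(s_5, k_1) = 0x0A831
s_7 = InvRound(s_6, k_0) = 0x835C6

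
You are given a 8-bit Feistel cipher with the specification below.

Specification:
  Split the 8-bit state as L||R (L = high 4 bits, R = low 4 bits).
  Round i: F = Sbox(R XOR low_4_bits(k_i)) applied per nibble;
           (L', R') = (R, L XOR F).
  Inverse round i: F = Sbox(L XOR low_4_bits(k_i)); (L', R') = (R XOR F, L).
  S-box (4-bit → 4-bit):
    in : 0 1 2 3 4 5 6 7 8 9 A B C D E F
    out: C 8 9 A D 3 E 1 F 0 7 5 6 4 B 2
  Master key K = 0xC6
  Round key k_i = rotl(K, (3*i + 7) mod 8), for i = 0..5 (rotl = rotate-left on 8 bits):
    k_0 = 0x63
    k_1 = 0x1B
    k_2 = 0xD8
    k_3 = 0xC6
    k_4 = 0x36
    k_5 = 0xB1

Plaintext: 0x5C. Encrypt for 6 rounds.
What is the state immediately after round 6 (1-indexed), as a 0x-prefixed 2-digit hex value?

s_0 = plaintext = 0x5C
s_1 = Round(s_0, k_0) = 0xC7
s_2 = Round(s_1, k_1) = 0x7A
s_3 = Round(s_2, k_2) = 0xAE
s_4 = Round(s_3, k_3) = 0xE5
s_5 = Round(s_4, k_4) = 0x54
s_6 = Round(s_5, k_5) = 0x46

0x46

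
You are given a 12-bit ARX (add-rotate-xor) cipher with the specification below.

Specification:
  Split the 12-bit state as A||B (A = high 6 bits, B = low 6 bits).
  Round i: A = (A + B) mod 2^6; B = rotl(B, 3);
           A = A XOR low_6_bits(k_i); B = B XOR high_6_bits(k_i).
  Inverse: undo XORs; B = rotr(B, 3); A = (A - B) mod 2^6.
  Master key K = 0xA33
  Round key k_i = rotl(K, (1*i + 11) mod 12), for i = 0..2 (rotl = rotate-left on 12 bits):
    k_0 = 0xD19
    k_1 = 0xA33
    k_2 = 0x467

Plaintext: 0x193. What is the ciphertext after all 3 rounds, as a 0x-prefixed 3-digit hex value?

s_0 = plaintext = 0x193
s_1 = Round(s_0, k_0) = 0x02E
s_2 = Round(s_1, k_1) = 0x75D
s_3 = Round(s_2, k_2) = 0x77A

0x77A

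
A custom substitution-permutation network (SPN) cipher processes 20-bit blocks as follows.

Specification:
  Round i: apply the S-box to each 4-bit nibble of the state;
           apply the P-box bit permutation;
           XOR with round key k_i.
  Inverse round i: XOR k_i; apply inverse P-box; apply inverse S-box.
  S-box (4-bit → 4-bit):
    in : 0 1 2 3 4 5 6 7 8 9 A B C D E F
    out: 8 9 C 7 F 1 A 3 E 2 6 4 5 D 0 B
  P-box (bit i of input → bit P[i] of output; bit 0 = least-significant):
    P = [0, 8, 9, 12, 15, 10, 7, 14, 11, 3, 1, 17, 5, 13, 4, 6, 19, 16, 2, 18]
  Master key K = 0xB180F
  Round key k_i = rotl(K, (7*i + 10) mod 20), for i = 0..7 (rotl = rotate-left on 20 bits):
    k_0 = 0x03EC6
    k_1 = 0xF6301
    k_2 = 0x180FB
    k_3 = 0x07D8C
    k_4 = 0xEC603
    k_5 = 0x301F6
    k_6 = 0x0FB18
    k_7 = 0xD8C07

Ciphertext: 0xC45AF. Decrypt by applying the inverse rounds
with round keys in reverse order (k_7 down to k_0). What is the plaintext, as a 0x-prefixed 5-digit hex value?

0x27DF5

s_0 = ciphertext = 0xC45AF
s_1 = InvRound(s_0, k_7) = 0x957D9
s_2 = InvRound(s_1, k_6) = 0x76535
s_3 = InvRound(s_2, k_5) = 0x06B85
s_4 = InvRound(s_3, k_4) = 0xD9D39
s_5 = InvRound(s_4, k_3) = 0x43ED5
s_6 = InvRound(s_5, k_2) = 0x87372
s_7 = InvRound(s_6, k_1) = 0x6D2E1
s_8 = InvRound(s_7, k_0) = 0x27DF5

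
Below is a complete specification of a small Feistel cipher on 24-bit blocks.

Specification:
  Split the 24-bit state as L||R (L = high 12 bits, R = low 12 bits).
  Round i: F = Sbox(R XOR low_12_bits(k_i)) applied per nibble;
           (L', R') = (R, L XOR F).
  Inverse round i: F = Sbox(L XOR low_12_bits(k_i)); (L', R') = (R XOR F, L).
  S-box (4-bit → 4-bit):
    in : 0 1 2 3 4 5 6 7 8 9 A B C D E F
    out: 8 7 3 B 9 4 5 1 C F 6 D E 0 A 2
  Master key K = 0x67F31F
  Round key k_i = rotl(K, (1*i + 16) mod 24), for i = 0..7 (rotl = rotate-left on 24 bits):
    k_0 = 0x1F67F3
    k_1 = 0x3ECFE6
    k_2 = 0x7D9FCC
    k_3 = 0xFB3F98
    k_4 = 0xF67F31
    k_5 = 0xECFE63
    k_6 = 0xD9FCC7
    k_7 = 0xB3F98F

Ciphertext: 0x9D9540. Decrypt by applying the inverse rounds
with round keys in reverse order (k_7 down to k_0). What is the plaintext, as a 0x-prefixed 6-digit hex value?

s_0 = ciphertext = 0x9D9540
s_1 = InvRound(s_0, k_7) = 0xD059D9
s_2 = InvRound(s_1, k_6) = 0xE3AD05
s_3 = InvRound(s_2, k_5) = 0x54AE3A
s_4 = InvRound(s_3, k_4) = 0x82754A
s_5 = InvRound(s_4, k_3) = 0x498827
s_6 = InvRound(s_5, k_2) = 0x56E498
s_7 = InvRound(s_6, k_1) = 0x25456E
s_8 = InvRound(s_7, k_0) = 0x10F254

0x10F254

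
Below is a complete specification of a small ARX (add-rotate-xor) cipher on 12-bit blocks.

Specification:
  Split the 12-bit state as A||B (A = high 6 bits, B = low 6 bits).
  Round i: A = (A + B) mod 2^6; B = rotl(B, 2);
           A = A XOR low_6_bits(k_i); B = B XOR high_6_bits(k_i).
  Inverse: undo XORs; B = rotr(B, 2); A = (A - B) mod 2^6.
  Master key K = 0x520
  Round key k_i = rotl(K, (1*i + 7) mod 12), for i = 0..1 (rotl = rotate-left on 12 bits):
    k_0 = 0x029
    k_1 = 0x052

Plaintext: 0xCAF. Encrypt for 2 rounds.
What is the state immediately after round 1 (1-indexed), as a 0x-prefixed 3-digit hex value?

0x23E

s_0 = plaintext = 0xCAF
s_1 = Round(s_0, k_0) = 0x23E
s_2 = Round(s_1, k_1) = 0x53A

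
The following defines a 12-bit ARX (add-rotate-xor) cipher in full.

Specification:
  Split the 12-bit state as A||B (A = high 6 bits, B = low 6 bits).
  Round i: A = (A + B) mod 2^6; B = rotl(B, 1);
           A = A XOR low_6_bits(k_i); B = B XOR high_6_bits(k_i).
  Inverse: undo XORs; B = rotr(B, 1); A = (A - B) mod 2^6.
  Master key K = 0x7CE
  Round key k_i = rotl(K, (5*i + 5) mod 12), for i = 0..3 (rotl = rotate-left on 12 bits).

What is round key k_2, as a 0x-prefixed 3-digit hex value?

0xE73

K = 0x7CE
k_0 = rotl(K, (5*0+5) mod 12) = rotl(K, 5) = 0x9CF
k_1 = rotl(K, (5*1+5) mod 12) = rotl(K, 10) = 0x9F3
k_2 = rotl(K, (5*2+5) mod 12) = rotl(K, 3) = 0xE73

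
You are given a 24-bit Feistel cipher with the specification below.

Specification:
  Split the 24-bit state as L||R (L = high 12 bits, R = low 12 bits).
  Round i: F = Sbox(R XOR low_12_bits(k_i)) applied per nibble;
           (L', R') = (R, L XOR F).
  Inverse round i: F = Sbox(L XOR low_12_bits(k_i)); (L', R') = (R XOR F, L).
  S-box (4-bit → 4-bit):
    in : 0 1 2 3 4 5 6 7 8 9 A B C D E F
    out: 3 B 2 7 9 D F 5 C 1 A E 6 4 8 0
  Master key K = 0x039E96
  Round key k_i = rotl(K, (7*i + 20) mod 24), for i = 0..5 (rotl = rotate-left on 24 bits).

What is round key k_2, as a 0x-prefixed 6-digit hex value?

0x7A580E

K = 0x039E96
k_0 = rotl(K, (7*0+20) mod 24) = rotl(K, 20) = 0x6039E9
k_1 = rotl(K, (7*1+20) mod 24) = rotl(K, 3) = 0x1CF4B0
k_2 = rotl(K, (7*2+20) mod 24) = rotl(K, 10) = 0x7A580E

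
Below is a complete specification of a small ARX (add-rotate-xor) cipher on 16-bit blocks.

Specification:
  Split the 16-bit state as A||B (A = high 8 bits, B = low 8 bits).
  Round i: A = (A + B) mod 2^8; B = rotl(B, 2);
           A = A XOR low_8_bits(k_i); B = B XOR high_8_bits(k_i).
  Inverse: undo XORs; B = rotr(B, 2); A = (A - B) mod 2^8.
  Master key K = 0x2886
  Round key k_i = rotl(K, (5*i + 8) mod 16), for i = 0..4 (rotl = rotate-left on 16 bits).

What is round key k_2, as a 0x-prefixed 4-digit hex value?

K = 0x2886
k_0 = rotl(K, (5*0+8) mod 16) = rotl(K, 8) = 0x8628
k_1 = rotl(K, (5*1+8) mod 16) = rotl(K, 13) = 0xC510
k_2 = rotl(K, (5*2+8) mod 16) = rotl(K, 2) = 0xA218

0xA218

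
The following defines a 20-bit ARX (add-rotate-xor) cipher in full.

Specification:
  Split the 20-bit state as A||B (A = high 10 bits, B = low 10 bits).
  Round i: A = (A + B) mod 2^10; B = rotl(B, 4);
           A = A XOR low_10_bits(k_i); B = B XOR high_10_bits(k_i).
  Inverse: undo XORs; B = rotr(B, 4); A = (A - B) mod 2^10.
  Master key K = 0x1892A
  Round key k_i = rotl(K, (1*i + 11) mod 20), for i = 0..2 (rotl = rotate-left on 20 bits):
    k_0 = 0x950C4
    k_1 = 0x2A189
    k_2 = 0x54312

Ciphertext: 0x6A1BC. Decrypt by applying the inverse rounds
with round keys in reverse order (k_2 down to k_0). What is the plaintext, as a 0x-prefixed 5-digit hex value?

0x3C7BE

s_0 = ciphertext = 0x6A1BC
s_1 = InvRound(s_0, k_2) = 0xEB30E
s_2 = InvRound(s_1, k_1) = 0x1ADBA
s_3 = InvRound(s_2, k_0) = 0x3C7BE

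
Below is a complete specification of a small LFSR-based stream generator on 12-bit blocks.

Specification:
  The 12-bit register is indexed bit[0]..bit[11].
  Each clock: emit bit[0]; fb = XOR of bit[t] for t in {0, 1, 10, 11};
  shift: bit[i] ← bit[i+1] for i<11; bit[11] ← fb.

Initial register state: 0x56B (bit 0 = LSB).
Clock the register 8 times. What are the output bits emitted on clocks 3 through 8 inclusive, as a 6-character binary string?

reg_0 = 0x56B
clock 1: out=1, reg = 0xAB5
clock 2: out=1, reg = 0x55A
clock 3: out=0, reg = 0x2AD
clock 4: out=1, reg = 0x956
clock 5: out=0, reg = 0x4AB
clock 6: out=1, reg = 0xA55
clock 7: out=1, reg = 0x52A
clock 8: out=0, reg = 0x295

010110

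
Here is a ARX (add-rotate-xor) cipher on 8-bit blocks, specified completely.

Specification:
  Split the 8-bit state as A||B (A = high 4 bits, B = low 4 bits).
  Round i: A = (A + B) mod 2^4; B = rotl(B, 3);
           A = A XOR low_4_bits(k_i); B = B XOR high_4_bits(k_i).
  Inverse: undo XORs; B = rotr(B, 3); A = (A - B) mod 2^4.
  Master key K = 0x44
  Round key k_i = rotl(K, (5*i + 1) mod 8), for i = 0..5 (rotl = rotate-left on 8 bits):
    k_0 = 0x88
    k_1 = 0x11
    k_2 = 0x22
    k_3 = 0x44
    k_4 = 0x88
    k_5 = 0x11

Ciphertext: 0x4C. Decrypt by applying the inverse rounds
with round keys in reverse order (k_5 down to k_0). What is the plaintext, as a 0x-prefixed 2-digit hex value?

s_0 = ciphertext = 0x4C
s_1 = InvRound(s_0, k_5) = 0xAB
s_2 = InvRound(s_1, k_4) = 0xC6
s_3 = InvRound(s_2, k_3) = 0x44
s_4 = InvRound(s_3, k_2) = 0xAC
s_5 = InvRound(s_4, k_1) = 0x0B
s_6 = InvRound(s_5, k_0) = 0x26

0x26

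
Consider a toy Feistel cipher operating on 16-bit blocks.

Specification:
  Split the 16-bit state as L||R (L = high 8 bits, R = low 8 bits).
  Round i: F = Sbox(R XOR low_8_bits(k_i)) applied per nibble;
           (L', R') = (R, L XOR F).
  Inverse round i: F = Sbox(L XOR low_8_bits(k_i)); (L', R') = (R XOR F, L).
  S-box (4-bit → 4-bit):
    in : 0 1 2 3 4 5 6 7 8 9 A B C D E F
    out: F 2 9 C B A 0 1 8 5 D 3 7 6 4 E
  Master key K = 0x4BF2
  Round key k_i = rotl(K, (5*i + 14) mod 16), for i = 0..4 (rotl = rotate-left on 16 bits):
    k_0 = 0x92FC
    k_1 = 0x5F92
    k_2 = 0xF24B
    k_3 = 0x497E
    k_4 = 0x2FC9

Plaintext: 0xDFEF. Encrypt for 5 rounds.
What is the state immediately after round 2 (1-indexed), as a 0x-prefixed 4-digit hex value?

0xF3ED

s_0 = plaintext = 0xDFEF
s_1 = Round(s_0, k_0) = 0xEFF3
s_2 = Round(s_1, k_1) = 0xF3ED
s_3 = Round(s_2, k_2) = 0xED23
s_4 = Round(s_3, k_3) = 0x234B
s_5 = Round(s_4, k_4) = 0x4BAA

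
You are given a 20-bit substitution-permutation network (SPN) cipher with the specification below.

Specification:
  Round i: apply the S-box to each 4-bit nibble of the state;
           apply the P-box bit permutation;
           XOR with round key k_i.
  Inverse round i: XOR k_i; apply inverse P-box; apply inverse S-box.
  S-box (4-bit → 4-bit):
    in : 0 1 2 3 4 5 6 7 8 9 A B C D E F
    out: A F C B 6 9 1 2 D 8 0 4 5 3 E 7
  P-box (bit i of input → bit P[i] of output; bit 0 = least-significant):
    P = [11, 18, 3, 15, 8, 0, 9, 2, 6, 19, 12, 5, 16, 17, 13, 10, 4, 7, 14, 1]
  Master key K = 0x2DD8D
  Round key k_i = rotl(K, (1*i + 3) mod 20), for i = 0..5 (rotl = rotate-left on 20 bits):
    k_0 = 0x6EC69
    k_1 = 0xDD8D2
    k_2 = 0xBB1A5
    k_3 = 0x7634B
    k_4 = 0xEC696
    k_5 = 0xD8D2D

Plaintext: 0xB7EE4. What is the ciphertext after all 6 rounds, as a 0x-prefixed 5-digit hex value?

0xE5FE3

s_0 = plaintext = 0xB7EE4
s_1 = Round(s_0, k_0) = 0x8BE44
s_2 = Round(s_1, k_1) = 0x1AAE9
s_3 = Round(s_2, k_2) = 0xB7332
s_4 = Round(s_3, k_3) = 0xDA226
s_5 = Round(s_4, k_4) = 0xEDC22
s_6 = Round(s_5, k_5) = 0xE5FE3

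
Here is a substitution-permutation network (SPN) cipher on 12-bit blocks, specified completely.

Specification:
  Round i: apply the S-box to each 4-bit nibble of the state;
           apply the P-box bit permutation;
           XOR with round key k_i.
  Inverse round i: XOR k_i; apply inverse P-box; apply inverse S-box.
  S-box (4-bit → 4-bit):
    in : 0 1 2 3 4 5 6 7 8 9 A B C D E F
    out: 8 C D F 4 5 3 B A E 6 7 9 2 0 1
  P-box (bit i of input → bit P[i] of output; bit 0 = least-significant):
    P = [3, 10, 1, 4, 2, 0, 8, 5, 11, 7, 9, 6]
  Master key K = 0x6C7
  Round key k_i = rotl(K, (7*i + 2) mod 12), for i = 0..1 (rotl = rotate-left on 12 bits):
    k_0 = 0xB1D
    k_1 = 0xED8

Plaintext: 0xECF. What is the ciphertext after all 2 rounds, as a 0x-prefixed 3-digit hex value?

0x56F

s_0 = plaintext = 0xECF
s_1 = Round(s_0, k_0) = 0xB31
s_2 = Round(s_1, k_1) = 0x56F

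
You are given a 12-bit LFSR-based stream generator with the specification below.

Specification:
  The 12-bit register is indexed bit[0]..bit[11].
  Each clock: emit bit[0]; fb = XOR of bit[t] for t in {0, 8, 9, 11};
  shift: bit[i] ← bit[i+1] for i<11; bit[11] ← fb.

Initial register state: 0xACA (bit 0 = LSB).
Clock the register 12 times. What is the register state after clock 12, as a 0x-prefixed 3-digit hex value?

0x35C

reg_0 = 0xACA
clock 1: out=0, reg = 0x565
clock 2: out=1, reg = 0x2B2
clock 3: out=0, reg = 0x959
clock 4: out=1, reg = 0xCAC
clock 5: out=0, reg = 0xE56
clock 6: out=0, reg = 0x72B
clock 7: out=1, reg = 0xB95
clock 8: out=1, reg = 0x5CA
clock 9: out=0, reg = 0xAE5
clock 10: out=1, reg = 0xD72
clock 11: out=0, reg = 0x6B9
clock 12: out=1, reg = 0x35C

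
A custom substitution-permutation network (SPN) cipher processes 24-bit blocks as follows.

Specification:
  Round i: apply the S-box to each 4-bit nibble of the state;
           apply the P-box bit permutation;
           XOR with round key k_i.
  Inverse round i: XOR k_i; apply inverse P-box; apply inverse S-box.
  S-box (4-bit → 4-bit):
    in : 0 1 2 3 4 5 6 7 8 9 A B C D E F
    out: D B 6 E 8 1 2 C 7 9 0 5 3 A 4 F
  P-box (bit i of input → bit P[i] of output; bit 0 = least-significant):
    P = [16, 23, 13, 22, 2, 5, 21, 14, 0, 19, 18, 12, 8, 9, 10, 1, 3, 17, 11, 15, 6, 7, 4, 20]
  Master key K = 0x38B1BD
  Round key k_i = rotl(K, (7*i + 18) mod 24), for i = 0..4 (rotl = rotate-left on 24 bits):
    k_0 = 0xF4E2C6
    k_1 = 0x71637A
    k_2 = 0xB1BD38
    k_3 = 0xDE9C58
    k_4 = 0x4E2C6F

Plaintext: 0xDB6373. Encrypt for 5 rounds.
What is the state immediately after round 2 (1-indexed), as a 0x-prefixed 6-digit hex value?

0x6F0A21

s_0 = plaintext = 0xDB6373
s_1 = Round(s_0, k_0) = 0x08984E
s_2 = Round(s_1, k_1) = 0x6F0A21
s_3 = Round(s_2, k_2) = 0x523092
s_4 = Round(s_3, k_3) = 0x58E21F
s_5 = Round(s_4, k_4) = 0x814003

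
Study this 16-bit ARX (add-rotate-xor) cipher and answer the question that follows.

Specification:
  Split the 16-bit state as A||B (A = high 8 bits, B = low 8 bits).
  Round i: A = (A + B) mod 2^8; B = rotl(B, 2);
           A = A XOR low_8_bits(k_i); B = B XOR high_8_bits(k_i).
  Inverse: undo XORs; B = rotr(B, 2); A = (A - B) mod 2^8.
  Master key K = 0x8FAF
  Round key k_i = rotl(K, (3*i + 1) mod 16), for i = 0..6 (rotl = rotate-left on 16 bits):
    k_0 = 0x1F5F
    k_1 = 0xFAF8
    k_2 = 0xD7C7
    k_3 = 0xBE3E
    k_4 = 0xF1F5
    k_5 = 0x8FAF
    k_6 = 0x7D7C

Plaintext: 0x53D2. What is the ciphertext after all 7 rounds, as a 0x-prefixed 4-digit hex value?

s_0 = plaintext = 0x53D2
s_1 = Round(s_0, k_0) = 0x7A54
s_2 = Round(s_1, k_1) = 0x36AB
s_3 = Round(s_2, k_2) = 0x2679
s_4 = Round(s_3, k_3) = 0xA15B
s_5 = Round(s_4, k_4) = 0x099C
s_6 = Round(s_5, k_5) = 0x0AFD
s_7 = Round(s_6, k_6) = 0x7B8A

0x7B8A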